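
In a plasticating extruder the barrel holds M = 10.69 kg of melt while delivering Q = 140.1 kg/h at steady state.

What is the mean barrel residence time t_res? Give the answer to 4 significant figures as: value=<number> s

Q_s = Q / 3600 = 140.1 / 3600 = 0.0389167 kg/s
t_res = M / Q_s = 10.69 ÷ 0.0389167 = 274.69 s

value=274.7 s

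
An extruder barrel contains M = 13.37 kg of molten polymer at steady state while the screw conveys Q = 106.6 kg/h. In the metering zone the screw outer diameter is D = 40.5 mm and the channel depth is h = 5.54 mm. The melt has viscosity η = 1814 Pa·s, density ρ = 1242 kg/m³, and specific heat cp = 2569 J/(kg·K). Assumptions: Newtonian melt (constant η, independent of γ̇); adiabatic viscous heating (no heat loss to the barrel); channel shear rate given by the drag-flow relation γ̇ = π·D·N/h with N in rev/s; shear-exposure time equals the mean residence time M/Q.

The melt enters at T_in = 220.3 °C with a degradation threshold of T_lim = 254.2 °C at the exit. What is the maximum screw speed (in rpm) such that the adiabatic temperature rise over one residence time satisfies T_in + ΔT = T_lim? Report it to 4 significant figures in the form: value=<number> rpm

Throughput in SI: Q_s = 106.6 kg/h ÷ 3600 s/h = 0.0296111 kg/s
t_res = M / Q_s = 13.37 ÷ 0.0296111 = 451.52 s
D = 40.5 mm = 0.0405 m;  h = 5.54 mm = 0.00554 m
ΔT_a = T_lim − T_in = 254.2 − 220.3 = 33.9 K
Invert ΔT = ηγ̇²t_res/(ρcp) for γ̇: γ̇_max² = ΔT_a ρ cp / (η t_res) = 33.9·1242·2569 / (1814·451.52) = 132.06 s⁻²
Take the square root: γ̇_max = √(132.06) = 11.4917 s⁻¹
N_max = γ̇_max·h / (π·D) = 11.4917 · 0.00554 / (π · 0.0405) = 0.500369 rev/s = 30.0222 rpm

value=30.02 rpm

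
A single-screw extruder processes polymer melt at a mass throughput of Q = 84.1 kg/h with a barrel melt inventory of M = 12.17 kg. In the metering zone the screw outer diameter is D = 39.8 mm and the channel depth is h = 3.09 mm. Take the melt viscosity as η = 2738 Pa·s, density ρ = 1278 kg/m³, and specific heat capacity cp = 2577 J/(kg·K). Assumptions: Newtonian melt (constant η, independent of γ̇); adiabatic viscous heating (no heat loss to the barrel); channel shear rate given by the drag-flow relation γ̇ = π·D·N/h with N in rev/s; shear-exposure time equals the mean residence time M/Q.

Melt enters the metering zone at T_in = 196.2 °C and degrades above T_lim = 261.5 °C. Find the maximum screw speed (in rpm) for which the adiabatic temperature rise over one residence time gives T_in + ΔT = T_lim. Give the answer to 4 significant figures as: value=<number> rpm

Q_s = Q / 3600 = 84.1 / 3600 = 0.0233611 kg/s
Mean residence time: t_res = M/Q_s = 12.17 kg / 0.0233611 kg/s = 520.951 s
D = 39.8 mm = 0.0398 m;  h = 3.09 mm = 0.00309 m
ΔT_a = T_lim − T_in = 261.5 − 196.2 = 65.3 K
γ̇_max² = ΔT_a·ρ·cp / (η·t_res) = [65.3 × 1278 × 2577] / [2738 × 520.951] = 150.775 s⁻²
γ̇_max = √150.775 = 12.279 s⁻¹
N_max = γ̇_max·h / (π·D) = 12.279 · 0.00309 / (π · 0.0398) = 0.303452 rev/s = 18.2071 rpm

value=18.21 rpm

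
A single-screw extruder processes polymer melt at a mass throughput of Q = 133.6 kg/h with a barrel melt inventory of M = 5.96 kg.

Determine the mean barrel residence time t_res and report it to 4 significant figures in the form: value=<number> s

Q_s = Q / 3600 = 133.6 / 3600 = 0.0371111 kg/s
t_res = M / Q_s = 5.96 ÷ 0.0371111 = 160.599 s

value=160.6 s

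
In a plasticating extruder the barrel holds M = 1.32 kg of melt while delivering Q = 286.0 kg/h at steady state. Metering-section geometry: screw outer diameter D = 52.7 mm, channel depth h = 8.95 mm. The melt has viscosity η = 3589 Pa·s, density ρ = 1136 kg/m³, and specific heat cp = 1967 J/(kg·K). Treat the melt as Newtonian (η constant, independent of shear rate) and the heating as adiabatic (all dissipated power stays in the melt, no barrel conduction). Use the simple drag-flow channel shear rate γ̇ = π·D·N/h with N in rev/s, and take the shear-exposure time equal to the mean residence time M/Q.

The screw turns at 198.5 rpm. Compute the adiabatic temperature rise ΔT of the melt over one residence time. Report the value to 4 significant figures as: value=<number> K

value=99.95 K

Convert throughput: Q = 286.0 kg/h = 286.0/3600 = 0.0794444 kg/s
t_res = M / Q_s = 1.32 / 0.0794444 = 16.6154 s
Geometry in metres: D = 52.7 mm → 0.0527 m, h = 8.95 mm → 0.00895 m; screw speed N = 198.5 rpm = 3.30833 rev/s
γ̇ = π D N / h = (π)(0.0527)(3.30833) / 0.00895 = 61.1993 s⁻¹
ΔT = η·γ̇²·t_res/(ρ·cp) = [3589 × 61.1993² × 16.6154] / [1136 × 1967] = 99.9527 K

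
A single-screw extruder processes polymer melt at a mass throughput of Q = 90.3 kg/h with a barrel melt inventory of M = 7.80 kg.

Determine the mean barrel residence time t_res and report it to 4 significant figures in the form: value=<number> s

value=311.0 s

Q_s = Q / 3600 = 90.3 / 3600 = 0.0250833 kg/s
t_res = M / Q_s = 7.80 / 0.0250833 = 310.963 s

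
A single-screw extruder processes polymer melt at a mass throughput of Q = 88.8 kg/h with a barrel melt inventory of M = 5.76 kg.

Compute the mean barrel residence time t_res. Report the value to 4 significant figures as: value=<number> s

Throughput in SI: Q_s = 88.8 kg/h ÷ 3600 s/h = 0.0246667 kg/s
t_res = M / Q_s = 5.76 ÷ 0.0246667 = 233.514 s

value=233.5 s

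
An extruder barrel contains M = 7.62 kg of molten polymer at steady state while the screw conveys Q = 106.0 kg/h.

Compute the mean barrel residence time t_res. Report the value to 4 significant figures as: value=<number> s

Q_s = Q / 3600 = 106.0 / 3600 = 0.0294444 kg/s
t_res = M / Q_s = 7.62 ÷ 0.0294444 = 258.792 s

value=258.8 s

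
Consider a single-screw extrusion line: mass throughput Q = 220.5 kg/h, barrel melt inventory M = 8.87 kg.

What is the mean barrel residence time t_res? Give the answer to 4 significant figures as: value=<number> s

value=144.8 s

Throughput in SI: Q_s = 220.5 kg/h ÷ 3600 s/h = 0.06125 kg/s
t_res = M / Q_s = 8.87 ÷ 0.06125 = 144.816 s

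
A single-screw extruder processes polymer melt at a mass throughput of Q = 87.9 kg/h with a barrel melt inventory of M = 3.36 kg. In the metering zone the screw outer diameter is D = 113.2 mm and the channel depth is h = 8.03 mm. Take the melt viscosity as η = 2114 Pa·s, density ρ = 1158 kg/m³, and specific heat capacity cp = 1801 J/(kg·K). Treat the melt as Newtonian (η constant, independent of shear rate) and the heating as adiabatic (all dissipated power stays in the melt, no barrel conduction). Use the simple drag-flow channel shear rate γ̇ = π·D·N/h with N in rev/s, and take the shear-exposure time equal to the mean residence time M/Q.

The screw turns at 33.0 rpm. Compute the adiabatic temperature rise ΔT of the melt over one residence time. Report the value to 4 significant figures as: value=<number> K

Throughput in SI: Q_s = 87.9 kg/h ÷ 3600 s/h = 0.0244167 kg/s
Mean residence time: t_res = M/Q_s = 3.36 kg / 0.0244167 kg/s = 137.611 s
D = 113.2 mm = 0.1132 m;  h = 8.03 mm = 0.00803 m;  N = 33.0 rpm / 60 = 0.55 rev/s
γ̇ = π·D·N / h = π · 0.1132 · 0.55 / 0.00803 = 24.3581 s⁻¹
ΔT = η·γ̇²·t_res/(ρ·cp) = [2114 × 24.3581² × 137.611] / [1158 × 1801] = 82.7604 K

value=82.76 K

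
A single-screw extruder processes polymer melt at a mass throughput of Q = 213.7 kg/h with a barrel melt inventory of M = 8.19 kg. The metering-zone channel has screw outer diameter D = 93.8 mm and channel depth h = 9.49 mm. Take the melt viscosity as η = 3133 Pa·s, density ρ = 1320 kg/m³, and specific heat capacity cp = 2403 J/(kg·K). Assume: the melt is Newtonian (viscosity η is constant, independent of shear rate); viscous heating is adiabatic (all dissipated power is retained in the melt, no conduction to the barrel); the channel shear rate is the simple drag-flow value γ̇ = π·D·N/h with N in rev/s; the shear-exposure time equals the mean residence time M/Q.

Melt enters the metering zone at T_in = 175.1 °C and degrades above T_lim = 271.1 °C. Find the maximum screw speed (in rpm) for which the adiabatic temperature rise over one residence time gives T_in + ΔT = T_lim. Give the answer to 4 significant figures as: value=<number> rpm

Throughput in SI: Q_s = 213.7 kg/h ÷ 3600 s/h = 0.0593611 kg/s
t_res = M / Q_s = 8.19 / 0.0593611 = 137.969 s
Geometry in SI: D = 93.8 mm → 0.0938 m, h = 9.49 mm → 0.00949 m
ΔT_a = T_lim − T_in = 271.1 °C − 175.1 °C = 96 K
Invert ΔT = ηγ̇²t_res/(ρcp) for γ̇: γ̇_max² = ΔT_a ρ cp / (η t_res) = 96·1320·2403 / (3133·137.969) = 704.461 s⁻²
γ̇_max = √704.461 = 26.5417 s⁻¹
Solve γ̇ = πDN/h for N: N_max = γ̇_max·h/(π·D) = 26.5417 × 0.00949 / (π × 0.0938) = 0.854755 rev/s = 51.2853 rpm

value=51.29 rpm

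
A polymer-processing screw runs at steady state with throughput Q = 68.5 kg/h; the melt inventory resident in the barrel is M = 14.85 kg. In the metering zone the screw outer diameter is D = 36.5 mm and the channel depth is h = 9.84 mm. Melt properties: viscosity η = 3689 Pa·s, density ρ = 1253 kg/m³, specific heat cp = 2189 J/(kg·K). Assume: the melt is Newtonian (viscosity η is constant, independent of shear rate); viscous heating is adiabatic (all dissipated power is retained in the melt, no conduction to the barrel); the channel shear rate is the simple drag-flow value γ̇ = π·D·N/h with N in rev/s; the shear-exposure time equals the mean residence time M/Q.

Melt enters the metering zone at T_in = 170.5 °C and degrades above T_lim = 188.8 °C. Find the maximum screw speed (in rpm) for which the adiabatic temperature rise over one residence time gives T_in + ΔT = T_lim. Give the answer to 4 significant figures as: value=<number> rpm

value=21.50 rpm

Convert throughput: Q = 68.5 kg/h = 68.5/3600 = 0.0190278 kg/s
t_res = M / Q_s = 14.85 ÷ 0.0190278 = 780.438 s
D = 36.5 mm = 0.0365 m;  h = 9.84 mm = 0.00984 m
ΔT_a = T_lim − T_in = 188.8 − 170.5 = 18.3 K
γ̇_max² = ΔT_a·ρ·cp / (η·t_res) = [18.3 × 1253 × 2189] / [3689 × 780.438] = 17.4342 s⁻²
Take the square root: γ̇_max = √(17.4342) = 4.17542 s⁻¹
N_max = γ̇_max h / (πD) = 4.17542·0.00984/(π·0.0365) = 0.358305 rev/s → ×60 = 21.4983 rpm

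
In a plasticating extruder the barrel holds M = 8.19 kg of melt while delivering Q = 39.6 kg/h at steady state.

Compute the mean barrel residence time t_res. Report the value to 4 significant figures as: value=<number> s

Q_s = Q / 3600 = 39.6 / 3600 = 0.011 kg/s
t_res = M / Q_s = 8.19 / 0.011 = 744.545 s

value=744.5 s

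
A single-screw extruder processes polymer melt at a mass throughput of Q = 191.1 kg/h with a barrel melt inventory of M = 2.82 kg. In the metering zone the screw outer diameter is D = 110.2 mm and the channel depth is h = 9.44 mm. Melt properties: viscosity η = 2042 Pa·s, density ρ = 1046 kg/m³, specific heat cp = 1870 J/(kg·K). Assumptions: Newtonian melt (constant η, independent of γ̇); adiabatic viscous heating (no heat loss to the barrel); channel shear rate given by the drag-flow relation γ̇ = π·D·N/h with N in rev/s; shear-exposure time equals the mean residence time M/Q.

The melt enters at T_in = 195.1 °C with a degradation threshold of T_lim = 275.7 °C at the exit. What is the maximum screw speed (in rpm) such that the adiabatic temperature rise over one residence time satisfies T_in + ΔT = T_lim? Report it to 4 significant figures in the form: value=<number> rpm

value=62.37 rpm

Throughput in SI: Q_s = 191.1 kg/h ÷ 3600 s/h = 0.0530833 kg/s
t_res = M / Q_s = 2.82 / 0.0530833 = 53.124 s
Geometry in SI: D = 110.2 mm → 0.1102 m, h = 9.44 mm → 0.00944 m
Allowable rise: ΔT_a = T_lim − T_in = 275.7 − 195.1 = 80.6 K
γ̇_max² = ΔT_a·ρ·cp/(η·t_res) = 80.6·1046·1870/(2042·53.124) = 1453.32 s⁻²
γ̇_max = √1453.32 = 38.1225 s⁻¹
N_max = γ̇_max h / (πD) = 38.1225·0.00944/(π·0.1102) = 1.03949 rev/s → ×60 = 62.3696 rpm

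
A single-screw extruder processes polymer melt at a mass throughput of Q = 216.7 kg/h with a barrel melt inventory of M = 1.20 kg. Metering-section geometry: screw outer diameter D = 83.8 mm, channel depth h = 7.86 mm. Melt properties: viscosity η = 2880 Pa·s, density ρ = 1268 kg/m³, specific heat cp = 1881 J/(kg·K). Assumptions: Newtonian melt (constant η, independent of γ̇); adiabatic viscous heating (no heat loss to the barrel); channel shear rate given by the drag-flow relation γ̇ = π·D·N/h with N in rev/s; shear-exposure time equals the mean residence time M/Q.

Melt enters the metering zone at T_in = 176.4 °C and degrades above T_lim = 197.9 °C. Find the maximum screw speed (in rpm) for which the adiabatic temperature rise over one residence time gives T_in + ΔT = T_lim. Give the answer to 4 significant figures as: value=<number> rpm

value=53.54 rpm

Convert throughput: Q = 216.7 kg/h = 216.7/3600 = 0.0601944 kg/s
Mean residence time: t_res = M/Q_s = 1.20 kg / 0.0601944 kg/s = 19.9354 s
D = 83.8 mm = 0.0838 m;  h = 7.86 mm = 0.00786 m
ΔT_a = T_lim − T_in = 197.9 − 176.4 = 21.5 K
γ̇_max² = ΔT_a·ρ·cp / (η·t_res) = [21.5 × 1268 × 1881] / [2880 × 19.9354] = 893.16 s⁻²
γ̇_max = sqrt(893.16) = 29.8858 s⁻¹
Solve γ̇ = πDN/h for N: N_max = γ̇_max·h/(π·D) = 29.8858 × 0.00786 / (π × 0.0838) = 0.892264 rev/s = 53.5358 rpm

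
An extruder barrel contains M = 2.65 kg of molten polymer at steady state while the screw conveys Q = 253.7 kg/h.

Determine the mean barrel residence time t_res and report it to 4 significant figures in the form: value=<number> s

value=37.60 s

Convert throughput: Q = 253.7 kg/h = 253.7/3600 = 0.0704722 kg/s
Mean residence time: t_res = M/Q_s = 2.65 kg / 0.0704722 kg/s = 37.6035 s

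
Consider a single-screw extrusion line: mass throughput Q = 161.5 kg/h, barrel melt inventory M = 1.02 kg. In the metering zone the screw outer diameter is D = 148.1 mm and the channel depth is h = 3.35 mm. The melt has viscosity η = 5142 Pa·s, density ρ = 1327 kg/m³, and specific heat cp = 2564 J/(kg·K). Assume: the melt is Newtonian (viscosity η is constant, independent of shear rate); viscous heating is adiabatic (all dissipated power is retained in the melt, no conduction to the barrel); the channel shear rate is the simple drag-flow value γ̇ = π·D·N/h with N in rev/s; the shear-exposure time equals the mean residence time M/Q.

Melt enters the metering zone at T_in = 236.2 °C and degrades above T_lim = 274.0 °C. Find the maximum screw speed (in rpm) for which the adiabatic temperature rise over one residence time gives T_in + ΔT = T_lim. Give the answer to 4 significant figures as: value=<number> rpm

value=14.33 rpm

Throughput in SI: Q_s = 161.5 kg/h ÷ 3600 s/h = 0.0448611 kg/s
t_res = M / Q_s = 1.02 ÷ 0.0448611 = 22.7368 s
D = 148.1 mm = 0.1481 m;  h = 3.35 mm = 0.00335 m
ΔT_a = T_lim − T_in = 274.0 − 236.2 = 37.8 K
γ̇_max² = ΔT_a·ρ·cp/(η·t_res) = 37.8·1327·2564/(5142·22.7368) = 1100.07 s⁻²
γ̇_max = √1100.07 = 33.1672 s⁻¹
Solve γ̇ = πDN/h for N: N_max = γ̇_max·h/(π·D) = 33.1672 × 0.00335 / (π × 0.1481) = 0.238808 rev/s = 14.3285 rpm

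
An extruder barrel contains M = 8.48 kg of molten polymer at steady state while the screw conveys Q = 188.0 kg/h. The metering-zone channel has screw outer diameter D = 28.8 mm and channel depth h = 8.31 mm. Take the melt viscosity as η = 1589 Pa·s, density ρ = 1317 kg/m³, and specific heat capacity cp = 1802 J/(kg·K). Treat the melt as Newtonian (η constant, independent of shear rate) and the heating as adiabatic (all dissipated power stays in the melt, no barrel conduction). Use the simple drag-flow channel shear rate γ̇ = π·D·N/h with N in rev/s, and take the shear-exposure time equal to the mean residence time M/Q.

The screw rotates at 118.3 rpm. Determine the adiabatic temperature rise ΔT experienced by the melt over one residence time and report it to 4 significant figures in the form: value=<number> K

Convert throughput: Q = 188.0 kg/h = 188.0/3600 = 0.0522222 kg/s
t_res = M / Q_s = 8.48 ÷ 0.0522222 = 162.383 s
Geometry in metres: D = 28.8 mm → 0.0288 m, h = 8.31 mm → 0.00831 m; screw speed N = 118.3 rpm = 1.97167 rev/s
Shear rate: γ̇ = πDN/h = π·0.0288·1.97167/0.00831 = 21.4672 s⁻¹
Adiabatic rise: ΔT = η γ̇² t_res / (ρ cp) = 1589·(21.4672)²·162.383 / (1317·1802) = 50.1041 K

value=50.10 K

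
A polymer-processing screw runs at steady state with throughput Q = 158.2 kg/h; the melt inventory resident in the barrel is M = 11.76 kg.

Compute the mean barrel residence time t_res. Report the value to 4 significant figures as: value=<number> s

value=267.6 s

Q_s = Q / 3600 = 158.2 / 3600 = 0.0439444 kg/s
t_res = M / Q_s = 11.76 / 0.0439444 = 267.611 s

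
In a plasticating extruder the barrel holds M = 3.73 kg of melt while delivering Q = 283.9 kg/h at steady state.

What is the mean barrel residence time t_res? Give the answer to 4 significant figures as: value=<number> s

value=47.30 s

Convert throughput: Q = 283.9 kg/h = 283.9/3600 = 0.0788611 kg/s
t_res = M / Q_s = 3.73 / 0.0788611 = 47.2983 s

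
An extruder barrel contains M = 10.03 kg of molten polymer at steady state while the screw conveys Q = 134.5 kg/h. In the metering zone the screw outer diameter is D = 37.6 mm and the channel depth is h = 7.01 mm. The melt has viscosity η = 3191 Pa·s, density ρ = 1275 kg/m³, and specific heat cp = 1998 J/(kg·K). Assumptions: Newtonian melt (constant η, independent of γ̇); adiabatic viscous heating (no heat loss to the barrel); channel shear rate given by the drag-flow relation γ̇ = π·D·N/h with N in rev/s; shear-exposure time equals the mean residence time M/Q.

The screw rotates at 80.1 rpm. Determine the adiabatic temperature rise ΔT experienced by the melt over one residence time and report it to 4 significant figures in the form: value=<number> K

Q_s = Q / 3600 = 134.5 / 3600 = 0.0373611 kg/s
t_res = M / Q_s = 10.03 ÷ 0.0373611 = 268.461 s
Geometry in metres: D = 37.6 mm → 0.0376 m, h = 7.01 mm → 0.00701 m; screw speed N = 80.1 rpm = 1.335 rev/s
γ̇ = π·D·N / h = π · 0.0376 · 1.335 / 0.00701 = 22.4958 s⁻¹
ΔT = η·γ̇²·t_res/(ρ·cp) = [3191 × 22.4958² × 268.461] / [1275 × 1998] = 170.178 K

value=170.2 K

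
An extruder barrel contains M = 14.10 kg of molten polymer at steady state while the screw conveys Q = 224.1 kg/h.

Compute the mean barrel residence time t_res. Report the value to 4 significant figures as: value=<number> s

value=226.5 s

Throughput in SI: Q_s = 224.1 kg/h ÷ 3600 s/h = 0.06225 kg/s
Mean residence time: t_res = M/Q_s = 14.10 kg / 0.06225 kg/s = 226.506 s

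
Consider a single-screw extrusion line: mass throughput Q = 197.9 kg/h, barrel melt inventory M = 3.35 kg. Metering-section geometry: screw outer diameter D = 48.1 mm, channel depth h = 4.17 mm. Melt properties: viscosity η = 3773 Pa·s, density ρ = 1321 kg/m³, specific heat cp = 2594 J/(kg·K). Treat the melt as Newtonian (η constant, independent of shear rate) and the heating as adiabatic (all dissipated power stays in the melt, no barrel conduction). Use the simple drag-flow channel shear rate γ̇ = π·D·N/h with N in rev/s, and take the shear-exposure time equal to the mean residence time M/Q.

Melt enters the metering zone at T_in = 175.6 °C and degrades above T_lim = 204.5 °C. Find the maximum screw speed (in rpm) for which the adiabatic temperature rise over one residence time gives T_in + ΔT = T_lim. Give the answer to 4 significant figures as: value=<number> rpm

Q_s = Q / 3600 = 197.9 / 3600 = 0.0549722 kg/s
Mean residence time: t_res = M/Q_s = 3.35 kg / 0.0549722 kg/s = 60.9399 s
Convert to metres: D = 0.0481 m, h = 0.00417 m
ΔT_a = T_lim − T_in = 204.5 °C − 175.6 °C = 28.9 K
Invert ΔT = ηγ̇²t_res/(ρcp) for γ̇: γ̇_max² = ΔT_a ρ cp / (η t_res) = 28.9·1321·2594 / (3773·60.9399) = 430.707 s⁻²
γ̇_max = sqrt(430.707) = 20.7535 s⁻¹
N_max = γ̇_max·h / (π·D) = 20.7535 · 0.00417 / (π · 0.0481) = 0.572707 rev/s = 34.3624 rpm

value=34.36 rpm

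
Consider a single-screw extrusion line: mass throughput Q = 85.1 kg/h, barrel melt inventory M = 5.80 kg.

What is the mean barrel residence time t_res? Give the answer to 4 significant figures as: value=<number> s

Convert throughput: Q = 85.1 kg/h = 85.1/3600 = 0.0236389 kg/s
t_res = M / Q_s = 5.80 / 0.0236389 = 245.358 s

value=245.4 s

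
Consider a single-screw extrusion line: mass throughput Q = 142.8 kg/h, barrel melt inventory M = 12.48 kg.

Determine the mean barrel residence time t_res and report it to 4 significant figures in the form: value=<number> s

Q_s = Q / 3600 = 142.8 / 3600 = 0.0396667 kg/s
t_res = M / Q_s = 12.48 ÷ 0.0396667 = 314.622 s

value=314.6 s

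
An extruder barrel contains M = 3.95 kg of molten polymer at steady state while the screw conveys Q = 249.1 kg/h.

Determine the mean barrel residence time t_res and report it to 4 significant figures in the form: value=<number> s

Throughput in SI: Q_s = 249.1 kg/h ÷ 3600 s/h = 0.0691944 kg/s
t_res = M / Q_s = 3.95 / 0.0691944 = 57.0855 s

value=57.09 s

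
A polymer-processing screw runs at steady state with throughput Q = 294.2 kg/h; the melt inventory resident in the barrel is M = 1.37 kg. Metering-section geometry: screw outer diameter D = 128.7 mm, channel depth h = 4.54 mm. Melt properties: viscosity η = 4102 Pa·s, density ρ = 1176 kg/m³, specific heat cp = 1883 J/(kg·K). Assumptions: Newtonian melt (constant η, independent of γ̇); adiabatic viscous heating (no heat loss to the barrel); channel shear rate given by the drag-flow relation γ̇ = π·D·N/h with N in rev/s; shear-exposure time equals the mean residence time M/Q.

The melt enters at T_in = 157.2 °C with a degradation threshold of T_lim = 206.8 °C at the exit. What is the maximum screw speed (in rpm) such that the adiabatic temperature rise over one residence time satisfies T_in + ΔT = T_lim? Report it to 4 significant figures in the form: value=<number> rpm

Throughput in SI: Q_s = 294.2 kg/h ÷ 3600 s/h = 0.0817222 kg/s
t_res = M / Q_s = 1.37 / 0.0817222 = 16.7641 s
D = 128.7 mm = 0.1287 m;  h = 4.54 mm = 0.00454 m
ΔT_a = T_lim − T_in = 206.8 °C − 157.2 °C = 49.6 K
Invert ΔT = ηγ̇²t_res/(ρcp) for γ̇: γ̇_max² = ΔT_a ρ cp / (η t_res) = 49.6·1176·1883 / (4102·16.7641) = 1597.21 s⁻²
γ̇_max = sqrt(1597.21) = 39.9652 s⁻¹
N_max = γ̇_max·h / (π·D) = 39.9652 · 0.00454 / (π · 0.1287) = 0.448755 rev/s = 26.9253 rpm

value=26.93 rpm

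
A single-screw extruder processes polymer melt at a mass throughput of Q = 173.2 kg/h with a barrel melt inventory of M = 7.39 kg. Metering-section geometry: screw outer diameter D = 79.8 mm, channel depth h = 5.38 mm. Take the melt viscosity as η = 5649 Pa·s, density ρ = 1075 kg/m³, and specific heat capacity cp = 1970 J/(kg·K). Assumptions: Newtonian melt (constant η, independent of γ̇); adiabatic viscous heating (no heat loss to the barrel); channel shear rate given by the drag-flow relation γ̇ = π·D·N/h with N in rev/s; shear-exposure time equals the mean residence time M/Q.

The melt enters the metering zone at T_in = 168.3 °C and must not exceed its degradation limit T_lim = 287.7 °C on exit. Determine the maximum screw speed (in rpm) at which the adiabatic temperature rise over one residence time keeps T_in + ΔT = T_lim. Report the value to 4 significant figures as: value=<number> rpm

Q_s = Q / 3600 = 173.2 / 3600 = 0.0481111 kg/s
Mean residence time: t_res = M/Q_s = 7.39 kg / 0.0481111 kg/s = 153.603 s
D = 79.8 mm = 0.0798 m;  h = 5.38 mm = 0.00538 m
ΔT_a = T_lim − T_in = 287.7 − 168.3 = 119.4 K
γ̇_max² = ΔT_a·ρ·cp/(η·t_res) = 119.4·1075·1970/(5649·153.603) = 291.413 s⁻²
γ̇_max = √291.413 = 17.0708 s⁻¹
N_max = γ̇_max·h / (π·D) = 17.0708 · 0.00538 / (π · 0.0798) = 0.366339 rev/s = 21.9804 rpm

value=21.98 rpm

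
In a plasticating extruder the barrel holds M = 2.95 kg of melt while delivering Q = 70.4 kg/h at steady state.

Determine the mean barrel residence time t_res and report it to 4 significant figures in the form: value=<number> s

Q_s = Q / 3600 = 70.4 / 3600 = 0.0195556 kg/s
t_res = M / Q_s = 2.95 ÷ 0.0195556 = 150.852 s

value=150.9 s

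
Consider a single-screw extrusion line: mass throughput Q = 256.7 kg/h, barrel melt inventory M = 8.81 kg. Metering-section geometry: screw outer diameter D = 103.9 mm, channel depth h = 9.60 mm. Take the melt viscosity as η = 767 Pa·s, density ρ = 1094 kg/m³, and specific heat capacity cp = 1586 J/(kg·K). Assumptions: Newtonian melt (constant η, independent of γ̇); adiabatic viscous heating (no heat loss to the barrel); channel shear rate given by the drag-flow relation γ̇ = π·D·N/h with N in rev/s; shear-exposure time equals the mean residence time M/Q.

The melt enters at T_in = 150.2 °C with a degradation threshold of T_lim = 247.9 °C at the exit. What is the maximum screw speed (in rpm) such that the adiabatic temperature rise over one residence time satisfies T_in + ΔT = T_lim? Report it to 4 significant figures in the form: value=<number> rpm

value=74.63 rpm

Convert throughput: Q = 256.7 kg/h = 256.7/3600 = 0.0713056 kg/s
t_res = M / Q_s = 8.81 / 0.0713056 = 123.553 s
Convert to metres: D = 0.1039 m, h = 0.0096 m
ΔT_a = T_lim − T_in = 247.9 °C − 150.2 °C = 97.7 K
γ̇_max² = ΔT_a·ρ·cp / (η·t_res) = [97.7 × 1094 × 1586] / [767 × 123.553] = 1788.82 s⁻²
Take the square root: γ̇_max = √(1788.82) = 42.2945 s⁻¹
N_max = γ̇_max h / (πD) = 42.2945·0.0096/(π·0.1039) = 1.24391 rev/s → ×60 = 74.6347 rpm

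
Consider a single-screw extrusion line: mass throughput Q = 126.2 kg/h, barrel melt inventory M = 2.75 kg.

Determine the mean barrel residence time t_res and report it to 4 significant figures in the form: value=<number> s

Convert throughput: Q = 126.2 kg/h = 126.2/3600 = 0.0350556 kg/s
Mean residence time: t_res = M/Q_s = 2.75 kg / 0.0350556 kg/s = 78.4469 s

value=78.45 s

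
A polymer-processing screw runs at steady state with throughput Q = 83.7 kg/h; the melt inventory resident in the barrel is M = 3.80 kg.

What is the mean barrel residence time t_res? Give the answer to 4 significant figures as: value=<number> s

value=163.4 s

Throughput in SI: Q_s = 83.7 kg/h ÷ 3600 s/h = 0.02325 kg/s
t_res = M / Q_s = 3.80 / 0.02325 = 163.441 s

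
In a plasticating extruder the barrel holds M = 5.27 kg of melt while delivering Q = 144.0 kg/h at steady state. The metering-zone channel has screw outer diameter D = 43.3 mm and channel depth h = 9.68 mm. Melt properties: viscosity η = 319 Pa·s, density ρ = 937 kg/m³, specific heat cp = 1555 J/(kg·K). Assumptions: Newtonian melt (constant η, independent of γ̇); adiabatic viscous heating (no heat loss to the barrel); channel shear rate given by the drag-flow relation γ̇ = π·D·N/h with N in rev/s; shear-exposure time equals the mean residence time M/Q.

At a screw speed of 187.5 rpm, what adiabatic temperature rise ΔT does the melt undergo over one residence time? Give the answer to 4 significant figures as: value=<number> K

value=55.63 K

Convert throughput: Q = 144.0 kg/h = 144.0/3600 = 0.04 kg/s
t_res = M / Q_s = 5.27 ÷ 0.04 = 131.75 s
D = 43.3 mm = 0.0433 m;  h = 9.68 mm = 0.00968 m;  N = 187.5 rpm / 60 = 3.125 rev/s
γ̇ = π·D·N / h = π · 0.0433 · 3.125 / 0.00968 = 43.915 s⁻¹
ΔT = η·γ̇²·t_res / (ρ·cp) = 319 · (43.915)² · 131.75 / (937 · 1555) = 55.6284 K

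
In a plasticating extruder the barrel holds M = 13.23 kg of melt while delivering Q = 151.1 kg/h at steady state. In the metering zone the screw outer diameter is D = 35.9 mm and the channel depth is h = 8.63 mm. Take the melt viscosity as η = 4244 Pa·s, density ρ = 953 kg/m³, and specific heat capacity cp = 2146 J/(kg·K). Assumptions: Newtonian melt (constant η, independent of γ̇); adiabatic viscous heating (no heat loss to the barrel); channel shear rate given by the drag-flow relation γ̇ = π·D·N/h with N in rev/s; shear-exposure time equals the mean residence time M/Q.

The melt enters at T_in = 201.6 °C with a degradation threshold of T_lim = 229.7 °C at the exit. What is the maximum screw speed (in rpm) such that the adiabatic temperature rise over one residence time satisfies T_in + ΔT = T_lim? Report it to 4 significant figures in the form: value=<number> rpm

value=30.09 rpm

Throughput in SI: Q_s = 151.1 kg/h ÷ 3600 s/h = 0.0419722 kg/s
t_res = M / Q_s = 13.23 / 0.0419722 = 315.208 s
Convert to metres: D = 0.0359 m, h = 0.00863 m
ΔT_a = T_lim − T_in = 229.7 − 201.6 = 28.1 K
γ̇_max² = ΔT_a·ρ·cp / (η·t_res) = [28.1 × 953 × 2146] / [4244 × 315.208] = 42.9592 s⁻²
γ̇_max = sqrt(42.9592) = 6.55432 s⁻¹
N_max = γ̇_max·h / (π·D) = 6.55432 · 0.00863 / (π · 0.0359) = 0.501527 rev/s = 30.0916 rpm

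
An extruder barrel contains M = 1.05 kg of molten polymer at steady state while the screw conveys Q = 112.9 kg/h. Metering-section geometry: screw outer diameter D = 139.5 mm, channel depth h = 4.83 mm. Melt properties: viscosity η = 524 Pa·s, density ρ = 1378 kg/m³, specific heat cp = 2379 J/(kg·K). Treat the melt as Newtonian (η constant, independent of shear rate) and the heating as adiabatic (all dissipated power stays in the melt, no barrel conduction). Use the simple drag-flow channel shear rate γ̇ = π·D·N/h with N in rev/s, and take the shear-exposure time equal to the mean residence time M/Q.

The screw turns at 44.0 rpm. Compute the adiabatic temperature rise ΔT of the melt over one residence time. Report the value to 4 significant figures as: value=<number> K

Throughput in SI: Q_s = 112.9 kg/h ÷ 3600 s/h = 0.0313611 kg/s
t_res = M / Q_s = 1.05 ÷ 0.0313611 = 33.481 s
Convert to SI: D = 0.1395 m, h = 0.00483 m, N = 44.0/60 = 0.733333 rev/s
γ̇ = π·D·N / h = π · 0.1395 · 0.733333 / 0.00483 = 66.5393 s⁻¹
ΔT = η·γ̇²·t_res / (ρ·cp) = 524 · (66.5393)² · 33.481 / (1378 · 2379) = 23.6942 K

value=23.69 K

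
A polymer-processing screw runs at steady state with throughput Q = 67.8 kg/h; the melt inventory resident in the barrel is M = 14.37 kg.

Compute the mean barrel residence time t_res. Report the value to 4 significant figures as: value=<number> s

value=763.0 s

Q_s = Q / 3600 = 67.8 / 3600 = 0.0188333 kg/s
t_res = M / Q_s = 14.37 ÷ 0.0188333 = 763.009 s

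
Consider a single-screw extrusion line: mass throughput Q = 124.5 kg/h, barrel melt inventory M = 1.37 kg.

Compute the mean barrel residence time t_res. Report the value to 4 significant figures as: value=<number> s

Convert throughput: Q = 124.5 kg/h = 124.5/3600 = 0.0345833 kg/s
t_res = M / Q_s = 1.37 / 0.0345833 = 39.6145 s

value=39.61 s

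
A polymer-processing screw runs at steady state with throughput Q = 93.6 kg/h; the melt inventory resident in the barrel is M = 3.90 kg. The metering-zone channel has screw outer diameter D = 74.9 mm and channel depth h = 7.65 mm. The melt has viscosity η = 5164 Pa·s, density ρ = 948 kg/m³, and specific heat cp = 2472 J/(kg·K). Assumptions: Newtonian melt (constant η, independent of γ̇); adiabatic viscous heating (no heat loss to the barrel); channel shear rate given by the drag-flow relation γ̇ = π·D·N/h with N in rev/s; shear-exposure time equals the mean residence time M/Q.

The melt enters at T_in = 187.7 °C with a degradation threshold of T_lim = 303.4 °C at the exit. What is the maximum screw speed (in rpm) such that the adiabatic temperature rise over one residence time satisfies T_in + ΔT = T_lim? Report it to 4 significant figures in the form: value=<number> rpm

Throughput in SI: Q_s = 93.6 kg/h ÷ 3600 s/h = 0.026 kg/s
t_res = M / Q_s = 3.90 / 0.026 = 150 s
D = 74.9 mm = 0.0749 m;  h = 7.65 mm = 0.00765 m
Allowable rise: ΔT_a = T_lim − T_in = 303.4 − 187.7 = 115.7 K
γ̇_max² = ΔT_a·ρ·cp / (η·t_res) = [115.7 × 948 × 2472] / [5164 × 150] = 350.036 s⁻²
γ̇_max = sqrt(350.036) = 18.7092 s⁻¹
Solve γ̇ = πDN/h for N: N_max = γ̇_max·h/(π·D) = 18.7092 × 0.00765 / (π × 0.0749) = 0.608256 rev/s = 36.4953 rpm

value=36.50 rpm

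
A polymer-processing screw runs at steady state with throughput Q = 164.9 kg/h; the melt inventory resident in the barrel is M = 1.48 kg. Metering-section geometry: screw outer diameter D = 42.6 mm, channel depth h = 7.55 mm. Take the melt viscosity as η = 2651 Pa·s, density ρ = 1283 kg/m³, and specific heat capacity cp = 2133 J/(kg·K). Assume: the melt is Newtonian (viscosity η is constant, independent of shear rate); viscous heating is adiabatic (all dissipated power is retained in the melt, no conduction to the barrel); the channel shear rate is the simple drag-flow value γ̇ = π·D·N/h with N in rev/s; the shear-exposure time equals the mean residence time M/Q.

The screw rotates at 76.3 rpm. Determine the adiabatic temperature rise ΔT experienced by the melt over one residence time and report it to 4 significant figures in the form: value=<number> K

value=15.90 K

Throughput in SI: Q_s = 164.9 kg/h ÷ 3600 s/h = 0.0458056 kg/s
t_res = M / Q_s = 1.48 ÷ 0.0458056 = 32.3105 s
D = 42.6 mm = 0.0426 m;  h = 7.55 mm = 0.00755 m;  N = 76.3 rpm / 60 = 1.27167 rev/s
γ̇ = π D N / h = (π)(0.0426)(1.27167) / 0.00755 = 22.5417 s⁻¹
ΔT = η·γ̇²·t_res / (ρ·cp) = 2651 · (22.5417)² · 32.3105 / (1283 · 2133) = 15.904 K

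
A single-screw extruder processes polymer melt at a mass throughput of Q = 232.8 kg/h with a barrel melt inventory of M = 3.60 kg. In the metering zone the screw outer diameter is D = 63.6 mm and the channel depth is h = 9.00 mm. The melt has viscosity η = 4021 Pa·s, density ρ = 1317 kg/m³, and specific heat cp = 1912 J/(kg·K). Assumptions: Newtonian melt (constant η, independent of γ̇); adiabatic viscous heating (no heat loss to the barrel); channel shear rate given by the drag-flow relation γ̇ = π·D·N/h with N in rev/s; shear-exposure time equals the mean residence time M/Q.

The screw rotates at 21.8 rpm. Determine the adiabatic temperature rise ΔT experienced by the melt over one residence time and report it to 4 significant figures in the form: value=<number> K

Throughput in SI: Q_s = 232.8 kg/h ÷ 3600 s/h = 0.0646667 kg/s
Mean residence time: t_res = M/Q_s = 3.60 kg / 0.0646667 kg/s = 55.6701 s
Geometry in metres: D = 63.6 mm → 0.0636 m, h = 9.00 mm → 0.009 m; screw speed N = 21.8 rpm = 0.363333 rev/s
γ̇ = π D N / h = (π)(0.0636)(0.363333) / 0.009 = 8.06621 s⁻¹
ΔT = η·γ̇²·t_res/(ρ·cp) = [4021 × 8.06621² × 55.6701] / [1317 × 1912] = 5.78391 K

value=5.784 K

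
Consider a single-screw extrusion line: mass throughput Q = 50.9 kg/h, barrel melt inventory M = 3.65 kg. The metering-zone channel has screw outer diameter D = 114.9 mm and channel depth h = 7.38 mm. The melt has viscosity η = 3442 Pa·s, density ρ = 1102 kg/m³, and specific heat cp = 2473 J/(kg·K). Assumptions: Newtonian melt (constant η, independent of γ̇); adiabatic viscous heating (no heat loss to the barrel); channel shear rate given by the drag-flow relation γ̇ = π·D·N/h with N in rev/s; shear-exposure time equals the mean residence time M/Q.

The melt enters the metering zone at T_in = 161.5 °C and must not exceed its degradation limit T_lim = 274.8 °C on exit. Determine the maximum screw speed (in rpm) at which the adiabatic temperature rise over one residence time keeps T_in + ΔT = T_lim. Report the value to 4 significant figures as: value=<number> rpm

Convert throughput: Q = 50.9 kg/h = 50.9/3600 = 0.0141389 kg/s
t_res = M / Q_s = 3.65 / 0.0141389 = 258.153 s
Geometry in SI: D = 114.9 mm → 0.1149 m, h = 7.38 mm → 0.00738 m
ΔT_a = T_lim − T_in = 274.8 °C − 161.5 °C = 113.3 K
γ̇_max² = ΔT_a·ρ·cp/(η·t_res) = 113.3·1102·2473/(3442·258.153) = 347.494 s⁻²
γ̇_max = √347.494 = 18.6412 s⁻¹
N_max = γ̇_max h / (πD) = 18.6412·0.00738/(π·0.1149) = 0.381119 rev/s → ×60 = 22.8671 rpm

value=22.87 rpm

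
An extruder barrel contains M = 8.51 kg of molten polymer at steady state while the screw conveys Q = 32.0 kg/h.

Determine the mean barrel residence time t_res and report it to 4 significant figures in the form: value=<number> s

value=957.4 s

Q_s = Q / 3600 = 32.0 / 3600 = 0.00888889 kg/s
t_res = M / Q_s = 8.51 / 0.00888889 = 957.375 s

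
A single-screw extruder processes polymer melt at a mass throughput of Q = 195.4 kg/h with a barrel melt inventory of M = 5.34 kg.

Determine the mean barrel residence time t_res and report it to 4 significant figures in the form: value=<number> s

value=98.38 s

Throughput in SI: Q_s = 195.4 kg/h ÷ 3600 s/h = 0.0542778 kg/s
Mean residence time: t_res = M/Q_s = 5.34 kg / 0.0542778 kg/s = 98.3828 s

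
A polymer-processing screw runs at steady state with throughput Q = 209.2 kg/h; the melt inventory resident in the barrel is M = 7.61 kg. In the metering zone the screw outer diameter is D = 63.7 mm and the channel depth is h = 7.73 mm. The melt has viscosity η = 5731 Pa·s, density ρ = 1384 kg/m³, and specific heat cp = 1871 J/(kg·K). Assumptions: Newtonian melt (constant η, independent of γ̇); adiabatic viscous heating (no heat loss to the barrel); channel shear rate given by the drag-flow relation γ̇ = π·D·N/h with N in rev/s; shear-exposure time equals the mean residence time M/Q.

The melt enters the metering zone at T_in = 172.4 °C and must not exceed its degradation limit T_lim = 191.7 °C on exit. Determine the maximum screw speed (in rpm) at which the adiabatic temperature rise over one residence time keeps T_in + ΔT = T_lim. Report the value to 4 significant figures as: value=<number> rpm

value=18.91 rpm

Q_s = Q / 3600 = 209.2 / 3600 = 0.0581111 kg/s
Mean residence time: t_res = M/Q_s = 7.61 kg / 0.0581111 kg/s = 130.956 s
D = 63.7 mm = 0.0637 m;  h = 7.73 mm = 0.00773 m
Allowable rise: ΔT_a = T_lim − T_in = 191.7 − 172.4 = 19.3 K
γ̇_max² = ΔT_a·ρ·cp/(η·t_res) = 19.3·1384·1871/(5731·130.956) = 66.5904 s⁻²
γ̇_max = sqrt(66.5904) = 8.16029 s⁻¹
Solve γ̇ = πDN/h for N: N_max = γ̇_max·h/(π·D) = 8.16029 × 0.00773 / (π × 0.0637) = 0.315207 rev/s = 18.9124 rpm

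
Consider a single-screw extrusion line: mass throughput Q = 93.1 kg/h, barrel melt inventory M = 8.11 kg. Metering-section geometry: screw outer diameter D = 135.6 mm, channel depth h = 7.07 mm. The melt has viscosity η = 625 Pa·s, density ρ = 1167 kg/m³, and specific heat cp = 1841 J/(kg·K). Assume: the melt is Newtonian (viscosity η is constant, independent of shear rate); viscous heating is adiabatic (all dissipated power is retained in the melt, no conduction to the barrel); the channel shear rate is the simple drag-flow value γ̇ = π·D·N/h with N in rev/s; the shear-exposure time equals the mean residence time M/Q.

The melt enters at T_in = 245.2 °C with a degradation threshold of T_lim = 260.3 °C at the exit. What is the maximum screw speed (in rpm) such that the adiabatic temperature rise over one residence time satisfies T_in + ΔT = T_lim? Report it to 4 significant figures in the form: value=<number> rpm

value=12.81 rpm

Q_s = Q / 3600 = 93.1 / 3600 = 0.0258611 kg/s
t_res = M / Q_s = 8.11 ÷ 0.0258611 = 313.598 s
D = 135.6 mm = 0.1356 m;  h = 7.07 mm = 0.00707 m
ΔT_a = T_lim − T_in = 260.3 °C − 245.2 °C = 15.1 K
γ̇_max² = ΔT_a·ρ·cp / (η·t_res) = [15.1 × 1167 × 1841] / [625 × 313.598] = 165.519 s⁻²
Take the square root: γ̇_max = √(165.519) = 12.8654 s⁻¹
N_max = γ̇_max·h / (π·D) = 12.8654 · 0.00707 / (π · 0.1356) = 0.213518 rev/s = 12.8111 rpm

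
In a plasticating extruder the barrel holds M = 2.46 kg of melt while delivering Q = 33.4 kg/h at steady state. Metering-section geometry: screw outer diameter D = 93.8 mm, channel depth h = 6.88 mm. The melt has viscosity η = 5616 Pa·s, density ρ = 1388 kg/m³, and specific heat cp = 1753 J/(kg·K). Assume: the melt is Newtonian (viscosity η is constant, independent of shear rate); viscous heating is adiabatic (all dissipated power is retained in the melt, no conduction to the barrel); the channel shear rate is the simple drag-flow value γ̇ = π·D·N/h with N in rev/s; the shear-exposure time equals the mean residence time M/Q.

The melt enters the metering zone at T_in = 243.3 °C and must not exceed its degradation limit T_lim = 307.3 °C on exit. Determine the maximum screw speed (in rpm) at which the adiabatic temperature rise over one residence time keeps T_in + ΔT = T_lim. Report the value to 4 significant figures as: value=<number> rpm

value=14.33 rpm

Convert throughput: Q = 33.4 kg/h = 33.4/3600 = 0.00927778 kg/s
Mean residence time: t_res = M/Q_s = 2.46 kg / 0.00927778 kg/s = 265.15 s
Geometry in SI: D = 93.8 mm → 0.0938 m, h = 6.88 mm → 0.00688 m
Allowable rise: ΔT_a = T_lim − T_in = 307.3 − 243.3 = 64 K
Invert ΔT = ηγ̇²t_res/(ρcp) for γ̇: γ̇_max² = ΔT_a ρ cp / (η t_res) = 64·1388·1753 / (5616·265.15) = 104.576 s⁻²
γ̇_max = sqrt(104.576) = 10.2263 s⁻¹
Solve γ̇ = πDN/h for N: N_max = γ̇_max·h/(π·D) = 10.2263 × 0.00688 / (π × 0.0938) = 0.238755 rev/s = 14.3253 rpm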